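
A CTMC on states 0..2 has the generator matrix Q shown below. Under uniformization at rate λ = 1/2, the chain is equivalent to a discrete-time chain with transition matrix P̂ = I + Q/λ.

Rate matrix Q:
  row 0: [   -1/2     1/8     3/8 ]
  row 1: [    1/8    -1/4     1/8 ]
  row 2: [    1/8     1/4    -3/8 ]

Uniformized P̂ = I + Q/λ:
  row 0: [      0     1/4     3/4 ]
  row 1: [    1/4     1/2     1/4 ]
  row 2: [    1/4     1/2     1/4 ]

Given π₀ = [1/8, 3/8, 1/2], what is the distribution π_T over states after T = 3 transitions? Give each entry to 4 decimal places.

π = [0.2012, 0.4512, 0.3477]

t=0: π = [0.1250, 0.3750, 0.5000]
t=1: π = [0.2188, 0.4688, 0.3125]
t=2: π = [0.1953, 0.4453, 0.3594]
t=3: π = [0.2012, 0.4512, 0.3477]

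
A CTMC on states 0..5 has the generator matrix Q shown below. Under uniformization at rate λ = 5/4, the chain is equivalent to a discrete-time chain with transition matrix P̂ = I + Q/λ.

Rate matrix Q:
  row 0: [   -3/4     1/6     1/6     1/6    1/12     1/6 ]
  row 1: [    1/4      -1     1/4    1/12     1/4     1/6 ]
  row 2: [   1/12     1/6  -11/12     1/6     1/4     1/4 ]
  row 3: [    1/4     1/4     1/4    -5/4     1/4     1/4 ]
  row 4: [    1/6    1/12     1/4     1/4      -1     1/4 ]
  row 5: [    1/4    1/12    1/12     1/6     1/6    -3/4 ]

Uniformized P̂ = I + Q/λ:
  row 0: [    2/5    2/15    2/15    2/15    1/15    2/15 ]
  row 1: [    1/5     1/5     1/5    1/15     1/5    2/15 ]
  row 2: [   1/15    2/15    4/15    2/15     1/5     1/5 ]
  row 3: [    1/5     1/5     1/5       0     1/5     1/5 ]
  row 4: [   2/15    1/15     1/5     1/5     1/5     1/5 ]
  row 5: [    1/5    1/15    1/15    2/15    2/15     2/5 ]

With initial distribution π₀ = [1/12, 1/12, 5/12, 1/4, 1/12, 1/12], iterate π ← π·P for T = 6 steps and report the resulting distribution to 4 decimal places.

π = [0.2089, 0.1243, 0.1676, 0.1196, 0.1574, 0.2223]

t=0: π = [0.0833, 0.0833, 0.4167, 0.2500, 0.0833, 0.0833]
t=1: π = [0.1556, 0.1444, 0.2111, 0.1000, 0.1833, 0.2056]
t=2: π = [0.1907, 0.1237, 0.1763, 0.1226, 0.1656, 0.2211]
t=3: π = [0.2036, 0.1240, 0.1696, 0.1198, 0.1598, 0.2233]
t=4: π = [0.2075, 0.1240, 0.1680, 0.1198, 0.1580, 0.2228]
t=5: π = [0.2086, 0.1242, 0.1677, 0.1196, 0.1575, 0.2225]
t=6: π = [0.2089, 0.1243, 0.1676, 0.1196, 0.1574, 0.2223]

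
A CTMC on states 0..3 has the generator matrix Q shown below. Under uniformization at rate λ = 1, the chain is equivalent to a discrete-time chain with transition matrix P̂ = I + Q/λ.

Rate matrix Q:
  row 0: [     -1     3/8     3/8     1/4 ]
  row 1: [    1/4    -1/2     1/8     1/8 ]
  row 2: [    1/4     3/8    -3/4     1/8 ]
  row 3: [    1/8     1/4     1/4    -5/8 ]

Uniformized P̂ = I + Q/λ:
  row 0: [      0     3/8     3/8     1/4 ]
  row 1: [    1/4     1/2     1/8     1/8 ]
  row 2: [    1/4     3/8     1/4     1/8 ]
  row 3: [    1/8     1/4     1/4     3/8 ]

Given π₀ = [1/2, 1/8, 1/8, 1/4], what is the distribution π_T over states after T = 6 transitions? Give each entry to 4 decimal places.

t=0: π = [0.5000, 0.1250, 0.1250, 0.2500]
t=1: π = [0.0938, 0.3594, 0.2969, 0.2500]
t=2: π = [0.1953, 0.3887, 0.2168, 0.1992]
t=3: π = [0.1763, 0.3987, 0.2258, 0.1992]
t=4: π = [0.1810, 0.3999, 0.2222, 0.1968]
t=5: π = [0.1801, 0.4004, 0.2226, 0.1968]
t=6: π = [0.1804, 0.4004, 0.2225, 0.1967]

π = [0.1804, 0.4004, 0.2225, 0.1967]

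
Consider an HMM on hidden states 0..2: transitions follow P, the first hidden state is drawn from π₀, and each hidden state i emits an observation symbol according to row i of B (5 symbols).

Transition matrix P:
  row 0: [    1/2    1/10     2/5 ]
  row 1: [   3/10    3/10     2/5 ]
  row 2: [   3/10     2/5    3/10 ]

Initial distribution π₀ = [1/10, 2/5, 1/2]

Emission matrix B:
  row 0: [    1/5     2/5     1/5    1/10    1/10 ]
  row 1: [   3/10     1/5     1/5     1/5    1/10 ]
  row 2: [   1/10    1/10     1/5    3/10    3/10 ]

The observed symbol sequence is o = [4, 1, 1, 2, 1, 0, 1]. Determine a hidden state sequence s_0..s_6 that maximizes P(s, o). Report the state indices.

path = [2, 0, 0, 0, 0, 0, 0]

t=0: δ = [1.000e-02, 4.000e-02, 1.500e-01]  (obs o_0=4)
t=1: δ = [1.800e-02, 1.200e-02, 4.500e-03]  ψ = [2, 2, 2]  (obs o_1=1)
t=2: δ = [3.600e-03, 7.200e-04, 7.200e-04]  ψ = [0, 1, 0]  (obs o_2=1)
t=3: δ = [3.600e-04, 7.200e-05, 2.880e-04]  ψ = [0, 0, 0]  (obs o_3=2)
t=4: δ = [7.200e-05, 2.304e-05, 1.440e-05]  ψ = [0, 2, 0]  (obs o_4=1)
t=5: δ = [7.200e-06, 2.160e-06, 2.880e-06]  ψ = [0, 0, 0]  (obs o_5=0)
t=6: δ = [1.440e-06, 2.304e-07, 2.880e-07]  ψ = [0, 2, 0]  (obs o_6=1)
backtrack: best end state = 0; path = [2, 0, 0, 0, 0, 0, 0]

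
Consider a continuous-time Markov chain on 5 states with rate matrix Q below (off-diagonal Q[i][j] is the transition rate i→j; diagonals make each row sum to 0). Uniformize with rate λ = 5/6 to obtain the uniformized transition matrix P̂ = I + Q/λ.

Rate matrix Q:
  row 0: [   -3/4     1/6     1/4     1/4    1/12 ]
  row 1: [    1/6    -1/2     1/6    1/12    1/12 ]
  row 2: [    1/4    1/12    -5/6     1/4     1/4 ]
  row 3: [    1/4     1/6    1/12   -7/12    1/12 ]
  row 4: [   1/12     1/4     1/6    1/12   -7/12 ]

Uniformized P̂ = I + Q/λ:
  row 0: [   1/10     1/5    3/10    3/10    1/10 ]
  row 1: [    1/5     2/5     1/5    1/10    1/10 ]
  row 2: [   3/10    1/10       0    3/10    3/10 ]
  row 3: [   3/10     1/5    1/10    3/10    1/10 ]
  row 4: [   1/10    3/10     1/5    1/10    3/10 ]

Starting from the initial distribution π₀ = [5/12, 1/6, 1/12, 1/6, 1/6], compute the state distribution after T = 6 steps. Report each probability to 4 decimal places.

π = [0.2015, 0.2501, 0.1653, 0.2167, 0.1664]

t=0: π = [0.4167, 0.1667, 0.0833, 0.1667, 0.1667]
t=1: π = [0.1667, 0.2417, 0.2083, 0.2333, 0.1500]
t=2: π = [0.2125, 0.2425, 0.1517, 0.2217, 0.1717]
t=3: π = [0.1989, 0.2505, 0.1688, 0.2172, 0.1647]
t=4: π = [0.2022, 0.2497, 0.1644, 0.2170, 0.1667]
t=5: π = [0.2012, 0.2502, 0.1656, 0.2167, 0.1662]
t=6: π = [0.2015, 0.2501, 0.1653, 0.2167, 0.1664]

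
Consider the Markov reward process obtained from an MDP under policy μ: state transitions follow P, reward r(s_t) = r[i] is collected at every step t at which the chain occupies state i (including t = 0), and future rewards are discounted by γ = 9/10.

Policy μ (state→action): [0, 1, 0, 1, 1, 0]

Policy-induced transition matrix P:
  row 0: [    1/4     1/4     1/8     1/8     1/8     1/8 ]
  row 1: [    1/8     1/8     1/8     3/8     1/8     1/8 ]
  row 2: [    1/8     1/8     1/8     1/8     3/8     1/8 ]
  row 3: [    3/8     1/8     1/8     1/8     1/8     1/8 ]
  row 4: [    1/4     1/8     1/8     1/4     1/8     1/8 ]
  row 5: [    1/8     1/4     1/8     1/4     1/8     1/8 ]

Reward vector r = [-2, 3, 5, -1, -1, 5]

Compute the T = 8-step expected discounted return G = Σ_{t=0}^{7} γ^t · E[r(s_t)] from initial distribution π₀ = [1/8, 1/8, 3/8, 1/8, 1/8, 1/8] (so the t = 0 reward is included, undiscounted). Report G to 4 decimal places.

t=0: π = [0.1250, 0.1250, 0.3750, 0.1250, 0.1250, 0.1250], E[r] = 2.3750, γ^t·E[r] = 2.375000, running G = 2.375000
t=1: π = [0.1875, 0.1563, 0.1250, 0.1875, 0.2188, 0.1250], E[r] = 0.9375, γ^t·E[r] = 0.843750, running G = 3.218750
t=2: π = [0.2227, 0.1641, 0.1250, 0.2070, 0.1563, 0.1250], E[r] = 0.9336, γ^t·E[r] = 0.756211, running G = 3.974961
t=3: π = [0.2241, 0.1685, 0.1250, 0.2012, 0.1563, 0.1250], E[r] = 0.9497, γ^t·E[r] = 0.692336, running G = 4.667297
t=4: π = [0.2228, 0.1686, 0.1250, 0.2023, 0.1563, 0.1250], E[r] = 0.9517, γ^t·E[r] = 0.624424, running G = 5.291722
t=5: π = [0.2230, 0.1685, 0.1250, 0.2023, 0.1563, 0.1250], E[r] = 0.9510, γ^t·E[r] = 0.561536, running G = 5.853257
t=6: π = [0.2230, 0.1685, 0.1250, 0.2023, 0.1563, 0.1250], E[r] = 0.9510, γ^t·E[r] = 0.505399, running G = 6.358656
t=7: π = [0.2230, 0.1685, 0.1250, 0.2023, 0.1563, 0.1250], E[r] = 0.9510, γ^t·E[r] = 0.454868, running G = 6.813525

G = 6.8135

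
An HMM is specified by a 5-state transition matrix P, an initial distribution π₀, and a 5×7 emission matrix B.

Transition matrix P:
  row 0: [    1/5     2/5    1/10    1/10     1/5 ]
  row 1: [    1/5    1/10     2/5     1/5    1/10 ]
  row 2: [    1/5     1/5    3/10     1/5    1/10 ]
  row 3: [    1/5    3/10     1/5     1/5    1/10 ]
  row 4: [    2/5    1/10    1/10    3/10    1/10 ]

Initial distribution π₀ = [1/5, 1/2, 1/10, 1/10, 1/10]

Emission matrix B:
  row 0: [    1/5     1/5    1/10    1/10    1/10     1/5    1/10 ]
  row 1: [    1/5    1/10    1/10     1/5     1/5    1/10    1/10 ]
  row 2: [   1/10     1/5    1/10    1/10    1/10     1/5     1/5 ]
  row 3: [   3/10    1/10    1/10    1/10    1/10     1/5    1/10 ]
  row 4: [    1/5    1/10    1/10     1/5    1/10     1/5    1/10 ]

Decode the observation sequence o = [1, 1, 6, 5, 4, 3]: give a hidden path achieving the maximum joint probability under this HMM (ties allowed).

t=0: δ = [4.000e-02, 5.000e-02, 2.000e-02, 1.000e-02, 1.000e-02]  (obs o_0=1)
t=1: δ = [2.000e-03, 1.600e-03, 4.000e-03, 1.000e-03, 8.000e-04]  ψ = [1, 0, 1, 1, 0]  (obs o_1=1)
t=2: δ = [8.000e-05, 8.000e-05, 2.400e-04, 8.000e-05, 4.000e-05]  ψ = [2, 0, 2, 2, 0]  (obs o_2=6)
t=3: δ = [9.600e-06, 4.800e-06, 1.440e-05, 9.600e-06, 4.800e-06]  ψ = [2, 2, 2, 2, 2]  (obs o_3=5)
t=4: δ = [2.880e-07, 7.680e-07, 4.320e-07, 2.880e-07, 1.920e-07]  ψ = [2, 0, 2, 2, 0]  (obs o_4=4)
t=5: δ = [1.536e-08, 2.304e-08, 3.072e-08, 1.536e-08, 1.536e-08]  ψ = [1, 0, 1, 1, 1]  (obs o_5=3)
backtrack: best end state = 2; path = [1, 2, 2, 0, 1, 2]

path = [1, 2, 2, 0, 1, 2]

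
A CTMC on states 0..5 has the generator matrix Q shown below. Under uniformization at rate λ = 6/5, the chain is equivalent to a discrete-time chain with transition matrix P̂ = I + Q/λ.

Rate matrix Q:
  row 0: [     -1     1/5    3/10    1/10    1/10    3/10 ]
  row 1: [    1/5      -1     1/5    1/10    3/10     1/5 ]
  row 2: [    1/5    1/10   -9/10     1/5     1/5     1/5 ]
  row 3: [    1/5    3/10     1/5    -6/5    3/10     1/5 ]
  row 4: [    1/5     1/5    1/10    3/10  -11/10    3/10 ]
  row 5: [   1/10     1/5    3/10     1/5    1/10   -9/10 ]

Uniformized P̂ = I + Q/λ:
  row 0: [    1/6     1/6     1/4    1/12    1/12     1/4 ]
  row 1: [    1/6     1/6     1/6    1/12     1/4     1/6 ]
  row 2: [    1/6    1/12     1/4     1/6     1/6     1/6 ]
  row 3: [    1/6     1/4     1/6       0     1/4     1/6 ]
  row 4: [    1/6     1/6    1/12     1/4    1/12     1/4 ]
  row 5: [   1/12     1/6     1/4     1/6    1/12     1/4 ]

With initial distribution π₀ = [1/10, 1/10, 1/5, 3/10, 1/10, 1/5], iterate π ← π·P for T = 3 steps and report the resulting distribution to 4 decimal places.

π = [0.1492, 0.1614, 0.2009, 0.1306, 0.1490, 0.2089]

t=0: π = [0.1000, 0.1000, 0.2000, 0.3000, 0.1000, 0.2000]
t=1: π = [0.1500, 0.1750, 0.2000, 0.1083, 0.1667, 0.2000]
t=2: π = [0.1500, 0.1590, 0.1986, 0.1354, 0.1472, 0.2097]
t=3: π = [0.1492, 0.1614, 0.2009, 0.1306, 0.1490, 0.2089]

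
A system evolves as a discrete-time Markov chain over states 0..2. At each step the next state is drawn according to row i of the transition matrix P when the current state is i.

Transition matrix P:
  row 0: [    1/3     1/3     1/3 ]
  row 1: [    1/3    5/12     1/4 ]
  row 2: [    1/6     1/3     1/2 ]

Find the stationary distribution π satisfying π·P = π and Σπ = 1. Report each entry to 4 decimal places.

Balance equations π_j = Σ_i π_i·P[i][j]:
  π_0 = 1/3·π_0 + 1/3·π_1 + 1/6·π_2
  π_1 = 1/3·π_0 + 5/12·π_1 + 1/3·π_2
  normalize: π_0 + π_1 + π_2 = 1
Solving the linear system gives exactly π = [3/11, 4/11, 4/11].

π = [0.2727, 0.3636, 0.3636]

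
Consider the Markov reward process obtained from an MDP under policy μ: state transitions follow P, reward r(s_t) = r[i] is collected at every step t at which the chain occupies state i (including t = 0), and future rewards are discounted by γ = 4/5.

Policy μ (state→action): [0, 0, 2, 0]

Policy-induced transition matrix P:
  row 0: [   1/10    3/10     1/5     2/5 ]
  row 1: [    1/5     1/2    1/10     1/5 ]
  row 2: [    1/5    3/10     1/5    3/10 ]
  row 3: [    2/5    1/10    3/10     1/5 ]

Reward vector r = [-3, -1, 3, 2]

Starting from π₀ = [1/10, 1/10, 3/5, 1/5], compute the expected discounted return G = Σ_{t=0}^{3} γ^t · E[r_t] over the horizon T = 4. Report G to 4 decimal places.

G = 2.1271

t=0: π = [0.1000, 0.1000, 0.6000, 0.2000], E[r] = 1.8000, γ^t·E[r] = 1.800000, running G = 1.800000
t=1: π = [0.2300, 0.2800, 0.2100, 0.2800], E[r] = 0.2200, γ^t·E[r] = 0.176000, running G = 1.976000
t=2: π = [0.2330, 0.3000, 0.2000, 0.2670], E[r] = 0.1350, γ^t·E[r] = 0.086400, running G = 2.062400
t=3: π = [0.2301, 0.3066, 0.1967, 0.2666], E[r] = 0.1264, γ^t·E[r] = 0.064717, running G = 2.127117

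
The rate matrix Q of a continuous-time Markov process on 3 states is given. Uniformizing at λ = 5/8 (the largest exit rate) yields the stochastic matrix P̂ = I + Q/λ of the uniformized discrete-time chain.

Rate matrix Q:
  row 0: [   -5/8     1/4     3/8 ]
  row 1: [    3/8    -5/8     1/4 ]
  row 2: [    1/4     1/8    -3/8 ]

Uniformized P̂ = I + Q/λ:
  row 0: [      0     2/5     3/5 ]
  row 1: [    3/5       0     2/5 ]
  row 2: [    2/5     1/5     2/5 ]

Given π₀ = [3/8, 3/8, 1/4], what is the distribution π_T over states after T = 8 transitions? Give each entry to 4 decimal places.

π = [0.3169, 0.2196, 0.4635]

t=0: π = [0.3750, 0.3750, 0.2500]
t=1: π = [0.3250, 0.2000, 0.4750]
t=2: π = [0.3100, 0.2250, 0.4650]
t=3: π = [0.3210, 0.2170, 0.4620]
t=4: π = [0.3150, 0.2208, 0.4642]
t=5: π = [0.3182, 0.2188, 0.4630]
t=6: π = [0.3165, 0.2199, 0.4636]
t=7: π = [0.3174, 0.2193, 0.4633]
t=8: π = [0.3169, 0.2196, 0.4635]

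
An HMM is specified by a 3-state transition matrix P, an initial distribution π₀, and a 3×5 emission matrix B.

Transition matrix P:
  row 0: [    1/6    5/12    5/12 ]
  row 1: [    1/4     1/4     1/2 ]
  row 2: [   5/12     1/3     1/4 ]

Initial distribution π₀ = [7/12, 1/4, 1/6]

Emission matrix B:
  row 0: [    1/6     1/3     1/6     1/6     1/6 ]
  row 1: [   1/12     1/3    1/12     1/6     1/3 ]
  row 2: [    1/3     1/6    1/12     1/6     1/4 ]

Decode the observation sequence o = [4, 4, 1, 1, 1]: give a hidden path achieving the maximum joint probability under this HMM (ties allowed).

path = [0, 1, 2, 0, 1]

t=0: δ = [9.722e-02, 8.333e-02, 4.167e-02]  (obs o_0=4)
t=1: δ = [3.472e-03, 1.350e-02, 1.042e-02]  ψ = [1, 0, 1]  (obs o_1=4)
t=2: δ = [1.447e-03, 1.157e-03, 1.125e-03]  ψ = [2, 2, 1]  (obs o_2=1)
t=3: δ = [1.563e-04, 2.009e-04, 1.005e-04]  ψ = [2, 0, 0]  (obs o_3=1)
t=4: δ = [1.674e-05, 2.171e-05, 1.674e-05]  ψ = [1, 0, 1]  (obs o_4=1)
backtrack: best end state = 1; path = [0, 1, 2, 0, 1]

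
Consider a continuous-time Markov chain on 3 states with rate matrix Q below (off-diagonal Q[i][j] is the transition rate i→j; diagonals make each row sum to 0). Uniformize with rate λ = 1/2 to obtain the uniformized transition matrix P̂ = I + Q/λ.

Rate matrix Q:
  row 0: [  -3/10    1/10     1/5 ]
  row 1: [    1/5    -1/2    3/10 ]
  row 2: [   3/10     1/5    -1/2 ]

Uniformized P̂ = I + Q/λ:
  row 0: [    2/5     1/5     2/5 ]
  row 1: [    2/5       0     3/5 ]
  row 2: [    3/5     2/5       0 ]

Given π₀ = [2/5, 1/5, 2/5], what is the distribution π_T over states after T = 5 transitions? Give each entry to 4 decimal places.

π = [0.4644, 0.2212, 0.3144]

t=0: π = [0.4000, 0.2000, 0.4000]
t=1: π = [0.4800, 0.2400, 0.2800]
t=2: π = [0.4560, 0.2080, 0.3360]
t=3: π = [0.4672, 0.2256, 0.3072]
t=4: π = [0.4614, 0.2163, 0.3222]
t=5: π = [0.4644, 0.2212, 0.3144]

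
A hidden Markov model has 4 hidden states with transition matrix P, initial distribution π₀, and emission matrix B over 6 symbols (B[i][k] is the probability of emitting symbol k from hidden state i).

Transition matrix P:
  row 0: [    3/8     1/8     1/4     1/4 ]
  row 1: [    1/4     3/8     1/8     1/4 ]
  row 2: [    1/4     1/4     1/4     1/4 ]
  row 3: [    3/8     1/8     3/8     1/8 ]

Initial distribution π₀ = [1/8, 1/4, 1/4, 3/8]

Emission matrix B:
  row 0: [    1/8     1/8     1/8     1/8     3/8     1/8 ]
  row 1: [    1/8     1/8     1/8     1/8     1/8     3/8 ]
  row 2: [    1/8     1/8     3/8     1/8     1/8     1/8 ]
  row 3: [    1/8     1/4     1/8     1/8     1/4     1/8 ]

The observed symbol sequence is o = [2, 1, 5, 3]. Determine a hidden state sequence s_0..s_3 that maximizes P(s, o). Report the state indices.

path = [2, 1, 1, 1]

t=0: δ = [1.562e-02, 3.125e-02, 9.375e-02, 4.688e-02]  (obs o_0=2)
t=1: δ = [2.930e-03, 2.930e-03, 2.930e-03, 5.859e-03]  ψ = [2, 2, 2, 2]  (obs o_1=1)
t=2: δ = [2.747e-04, 4.120e-04, 2.747e-04, 9.155e-05]  ψ = [3, 1, 3, 0]  (obs o_2=5)
t=3: δ = [1.287e-05, 1.931e-05, 8.583e-06, 1.287e-05]  ψ = [0, 1, 0, 1]  (obs o_3=3)
backtrack: best end state = 1; path = [2, 1, 1, 1]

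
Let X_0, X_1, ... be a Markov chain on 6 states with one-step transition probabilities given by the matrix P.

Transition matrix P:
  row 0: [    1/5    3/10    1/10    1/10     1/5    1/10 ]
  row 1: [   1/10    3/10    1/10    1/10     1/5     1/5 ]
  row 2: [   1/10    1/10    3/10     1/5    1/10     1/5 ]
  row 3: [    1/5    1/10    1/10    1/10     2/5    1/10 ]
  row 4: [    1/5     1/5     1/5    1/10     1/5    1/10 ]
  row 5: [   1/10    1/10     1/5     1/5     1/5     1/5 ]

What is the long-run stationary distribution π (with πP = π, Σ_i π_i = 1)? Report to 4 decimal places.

Balance equations π_j = Σ_i π_i·P[i][j]:
  π_0 = 1/5·π_0 + 1/10·π_1 + 1/10·π_2 + 1/5·π_3 + 1/5·π_4 + 1/10·π_5
  π_1 = 3/10·π_0 + 3/10·π_1 + 1/10·π_2 + 1/10·π_3 + 1/5·π_4 + 1/10·π_5
  π_2 = 1/10·π_0 + 1/10·π_1 + 3/10·π_2 + 1/10·π_3 + 1/5·π_4 + 1/5·π_5
  π_3 = 1/10·π_0 + 1/10·π_1 + 1/5·π_2 + 1/10·π_3 + 1/10·π_4 + 1/5·π_5
  π_4 = 1/5·π_0 + 1/5·π_1 + 1/10·π_2 + 2/5·π_3 + 1/5·π_4 + 1/5·π_5
  normalize: π_0 + π_1 + π_2 + π_3 + π_4 + π_5 = 1
Solving the linear system gives exactly π = [10987/73710, 463/2457, 2089/12285, 107/810, 7718/36855, 5563/36855].

π = [0.1491, 0.1884, 0.1700, 0.1321, 0.2094, 0.1509]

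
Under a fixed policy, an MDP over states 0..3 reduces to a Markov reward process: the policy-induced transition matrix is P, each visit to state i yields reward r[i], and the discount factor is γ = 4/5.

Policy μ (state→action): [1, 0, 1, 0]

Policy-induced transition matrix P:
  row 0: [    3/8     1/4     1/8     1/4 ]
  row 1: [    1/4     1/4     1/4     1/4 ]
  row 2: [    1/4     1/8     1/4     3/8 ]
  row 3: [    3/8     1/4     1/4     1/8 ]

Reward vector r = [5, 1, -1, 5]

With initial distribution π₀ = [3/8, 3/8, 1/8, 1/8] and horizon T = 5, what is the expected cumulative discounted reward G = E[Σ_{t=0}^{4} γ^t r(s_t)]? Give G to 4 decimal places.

G = 9.4625

t=0: π = [0.3750, 0.3750, 0.1250, 0.1250], E[r] = 2.7500, γ^t·E[r] = 2.750000, running G = 2.750000
t=1: π = [0.3125, 0.2344, 0.2031, 0.2500], E[r] = 2.8438, γ^t·E[r] = 2.275000, running G = 5.025000
t=2: π = [0.3203, 0.2246, 0.2109, 0.2441], E[r] = 2.8359, γ^t·E[r] = 1.815000, running G = 6.840000
t=3: π = [0.3206, 0.2236, 0.2100, 0.2458], E[r] = 2.8457, γ^t·E[r] = 1.457000, running G = 8.297000
t=4: π = [0.3208, 0.2238, 0.2099, 0.2455], E[r] = 2.8454, γ^t·E[r] = 1.165475, running G = 9.462475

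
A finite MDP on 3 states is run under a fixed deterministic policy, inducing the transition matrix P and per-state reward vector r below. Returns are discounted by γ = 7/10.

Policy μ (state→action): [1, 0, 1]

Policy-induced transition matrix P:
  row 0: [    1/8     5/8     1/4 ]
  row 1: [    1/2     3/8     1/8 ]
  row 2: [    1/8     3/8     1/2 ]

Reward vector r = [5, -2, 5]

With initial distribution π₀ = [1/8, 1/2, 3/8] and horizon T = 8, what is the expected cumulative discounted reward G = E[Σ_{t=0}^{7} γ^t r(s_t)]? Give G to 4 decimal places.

t=0: π = [0.1250, 0.5000, 0.3750], E[r] = 1.5000, γ^t·E[r] = 1.500000, running G = 1.500000
t=1: π = [0.3125, 0.4063, 0.2813], E[r] = 2.1563, γ^t·E[r] = 1.509375, running G = 3.009375
t=2: π = [0.2773, 0.4531, 0.2695], E[r] = 1.8281, γ^t·E[r] = 0.895781, running G = 3.905156
t=3: π = [0.2949, 0.4443, 0.2607], E[r] = 1.8896, γ^t·E[r] = 0.648149, running G = 4.553306
t=4: π = [0.2916, 0.4487, 0.2596], E[r] = 1.8589, γ^t·E[r] = 0.446319, running G = 4.999624
t=5: π = [0.2933, 0.4479, 0.2588], E[r] = 1.8647, γ^t·E[r] = 0.313392, running G = 5.313017
t=6: π = [0.2930, 0.4483, 0.2587], E[r] = 1.8618, γ^t·E[r] = 0.219035, running G = 5.532052
t=7: π = [0.2931, 0.4482, 0.2586], E[r] = 1.8623, γ^t·E[r] = 0.153369, running G = 5.685422

G = 5.6854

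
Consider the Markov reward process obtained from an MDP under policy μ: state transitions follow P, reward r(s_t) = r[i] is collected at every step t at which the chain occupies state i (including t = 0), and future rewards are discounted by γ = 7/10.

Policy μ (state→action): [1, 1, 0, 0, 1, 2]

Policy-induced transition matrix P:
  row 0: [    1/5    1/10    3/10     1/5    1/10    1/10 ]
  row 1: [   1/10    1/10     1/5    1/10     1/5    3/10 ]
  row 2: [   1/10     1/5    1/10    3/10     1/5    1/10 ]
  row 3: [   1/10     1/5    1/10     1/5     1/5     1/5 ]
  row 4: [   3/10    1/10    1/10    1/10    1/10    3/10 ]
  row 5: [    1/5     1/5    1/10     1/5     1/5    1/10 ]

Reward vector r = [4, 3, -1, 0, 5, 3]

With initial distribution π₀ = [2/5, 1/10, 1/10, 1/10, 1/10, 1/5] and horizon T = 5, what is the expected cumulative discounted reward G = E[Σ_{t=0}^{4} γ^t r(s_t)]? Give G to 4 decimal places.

G = 6.9212

t=0: π = [0.4000, 0.1000, 0.1000, 0.1000, 0.1000, 0.2000], E[r] = 2.9000, γ^t·E[r] = 2.900000, running G = 2.900000
t=1: π = [0.1800, 0.1400, 0.1900, 0.1900, 0.1500, 0.1500], E[r] = 2.1500, γ^t·E[r] = 1.505000, running G = 4.405000
t=2: π = [0.1630, 0.1530, 0.1500, 0.1900, 0.1670, 0.1770], E[r] = 2.3270, γ^t·E[r] = 1.140230, running G = 5.545230
t=3: π = [0.1674, 0.1517, 0.1479, 0.1830, 0.1670, 0.1830], E[r] = 2.3608, γ^t·E[r] = 0.809754, running G = 6.354984
t=4: π = [0.1684, 0.1514, 0.1487, 0.1829, 0.1666, 0.1820], E[r] = 2.3582, γ^t·E[r] = 0.566204, running G = 6.921188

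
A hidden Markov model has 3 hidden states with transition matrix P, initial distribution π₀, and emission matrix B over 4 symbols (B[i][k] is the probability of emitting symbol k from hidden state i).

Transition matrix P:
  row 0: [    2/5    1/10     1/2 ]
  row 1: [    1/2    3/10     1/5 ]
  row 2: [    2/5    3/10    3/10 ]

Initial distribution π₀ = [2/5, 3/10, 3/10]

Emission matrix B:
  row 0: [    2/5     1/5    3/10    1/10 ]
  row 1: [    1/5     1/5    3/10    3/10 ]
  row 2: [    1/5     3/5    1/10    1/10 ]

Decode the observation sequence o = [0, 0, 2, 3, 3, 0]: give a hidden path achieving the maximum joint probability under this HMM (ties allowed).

path = [0, 0, 0, 2, 1, 0]

t=0: δ = [1.600e-01, 6.000e-02, 6.000e-02]  (obs o_0=0)
t=1: δ = [2.560e-02, 3.600e-03, 1.600e-02]  ψ = [0, 1, 0]  (obs o_1=0)
t=2: δ = [3.072e-03, 1.440e-03, 1.280e-03]  ψ = [0, 2, 0]  (obs o_2=2)
t=3: δ = [1.229e-04, 1.296e-04, 1.536e-04]  ψ = [0, 1, 0]  (obs o_3=3)
t=4: δ = [6.480e-06, 1.382e-05, 6.144e-06]  ψ = [1, 2, 0]  (obs o_4=3)
t=5: δ = [2.765e-06, 8.294e-07, 6.480e-07]  ψ = [1, 1, 0]  (obs o_5=0)
backtrack: best end state = 0; path = [0, 0, 0, 2, 1, 0]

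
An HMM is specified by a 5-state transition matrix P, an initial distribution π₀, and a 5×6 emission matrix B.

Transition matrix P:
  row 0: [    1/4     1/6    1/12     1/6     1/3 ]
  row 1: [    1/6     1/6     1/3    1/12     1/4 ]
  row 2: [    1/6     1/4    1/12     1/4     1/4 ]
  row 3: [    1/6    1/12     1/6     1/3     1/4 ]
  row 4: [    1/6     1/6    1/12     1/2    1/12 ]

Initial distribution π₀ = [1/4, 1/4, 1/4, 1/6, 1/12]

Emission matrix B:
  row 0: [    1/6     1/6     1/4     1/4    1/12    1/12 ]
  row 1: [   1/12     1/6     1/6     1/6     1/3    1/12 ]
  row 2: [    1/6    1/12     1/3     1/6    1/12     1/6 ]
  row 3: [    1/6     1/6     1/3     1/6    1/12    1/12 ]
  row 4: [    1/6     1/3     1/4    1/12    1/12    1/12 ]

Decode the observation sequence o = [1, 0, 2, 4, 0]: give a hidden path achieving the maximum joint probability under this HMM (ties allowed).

t=0: δ = [4.167e-02, 4.167e-02, 2.083e-02, 2.778e-02, 2.778e-02]  (obs o_0=1)
t=1: δ = [1.736e-03, 5.787e-04, 2.315e-03, 2.315e-03, 2.315e-03]  ψ = [0, 0, 1, 4, 0]  (obs o_1=0)
t=2: δ = [1.085e-04, 9.645e-05, 1.286e-04, 3.858e-04, 1.447e-04]  ψ = [0, 2, 3, 4, 0]  (obs o_2=2)
t=3: δ = [5.358e-06, 1.072e-05, 5.358e-06, 1.072e-05, 8.038e-06]  ψ = [3, 2, 3, 3, 3]  (obs o_3=4)
t=4: δ = [2.977e-07, 1.488e-07, 5.954e-07, 6.698e-07, 4.465e-07]  ψ = [1, 1, 1, 4, 1]  (obs o_4=0)
backtrack: best end state = 3; path = [0, 4, 3, 4, 3]

path = [0, 4, 3, 4, 3]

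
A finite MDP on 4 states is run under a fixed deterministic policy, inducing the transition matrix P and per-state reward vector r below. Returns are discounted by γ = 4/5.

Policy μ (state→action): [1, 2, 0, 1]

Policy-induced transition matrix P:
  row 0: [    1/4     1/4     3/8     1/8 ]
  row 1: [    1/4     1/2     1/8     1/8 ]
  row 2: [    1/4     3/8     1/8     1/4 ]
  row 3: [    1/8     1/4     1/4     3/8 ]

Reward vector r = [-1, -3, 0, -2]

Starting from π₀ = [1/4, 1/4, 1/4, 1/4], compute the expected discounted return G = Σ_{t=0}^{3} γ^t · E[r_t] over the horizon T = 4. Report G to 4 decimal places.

t=0: π = [0.2500, 0.2500, 0.2500, 0.2500], E[r] = -1.5000, γ^t·E[r] = -1.500000, running G = -1.500000
t=1: π = [0.2188, 0.3438, 0.2188, 0.2188], E[r] = -1.6875, γ^t·E[r] = -1.350000, running G = -2.850000
t=2: π = [0.2227, 0.3633, 0.2070, 0.2070], E[r] = -1.7266, γ^t·E[r] = -1.105000, running G = -3.955000
t=3: π = [0.2241, 0.3667, 0.2065, 0.2026], E[r] = -1.7295, γ^t·E[r] = -0.885500, running G = -4.840500

G = -4.8405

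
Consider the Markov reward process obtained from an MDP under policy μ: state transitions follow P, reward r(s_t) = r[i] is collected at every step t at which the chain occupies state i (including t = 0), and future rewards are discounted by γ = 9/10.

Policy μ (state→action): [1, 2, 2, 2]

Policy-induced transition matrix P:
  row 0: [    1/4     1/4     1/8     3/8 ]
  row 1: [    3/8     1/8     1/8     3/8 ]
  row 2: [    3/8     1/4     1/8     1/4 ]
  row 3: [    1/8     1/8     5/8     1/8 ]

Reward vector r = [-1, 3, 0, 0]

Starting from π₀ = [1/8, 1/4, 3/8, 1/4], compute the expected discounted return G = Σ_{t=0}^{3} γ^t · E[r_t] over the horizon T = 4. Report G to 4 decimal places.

t=0: π = [0.1250, 0.2500, 0.3750, 0.2500], E[r] = 0.6250, γ^t·E[r] = 0.625000, running G = 0.625000
t=1: π = [0.2969, 0.1875, 0.2500, 0.2656], E[r] = 0.2656, γ^t·E[r] = 0.239063, running G = 0.864063
t=2: π = [0.2715, 0.1934, 0.2578, 0.2773], E[r] = 0.3086, γ^t·E[r] = 0.249961, running G = 1.114023
t=3: π = [0.2717, 0.1912, 0.2637, 0.2734], E[r] = 0.3018, γ^t·E[r] = 0.219981, running G = 1.334005

G = 1.3340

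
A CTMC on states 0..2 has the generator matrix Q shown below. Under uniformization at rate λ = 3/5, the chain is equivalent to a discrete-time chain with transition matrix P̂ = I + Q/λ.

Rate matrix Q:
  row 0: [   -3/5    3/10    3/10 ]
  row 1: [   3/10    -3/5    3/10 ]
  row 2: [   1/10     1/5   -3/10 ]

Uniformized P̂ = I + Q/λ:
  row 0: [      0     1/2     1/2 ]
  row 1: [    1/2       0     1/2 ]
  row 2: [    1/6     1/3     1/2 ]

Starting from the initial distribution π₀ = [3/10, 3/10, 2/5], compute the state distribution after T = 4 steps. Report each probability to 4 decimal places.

π = [0.2229, 0.2771, 0.5000]

t=0: π = [0.3000, 0.3000, 0.4000]
t=1: π = [0.2167, 0.2833, 0.5000]
t=2: π = [0.2250, 0.2750, 0.5000]
t=3: π = [0.2208, 0.2792, 0.5000]
t=4: π = [0.2229, 0.2771, 0.5000]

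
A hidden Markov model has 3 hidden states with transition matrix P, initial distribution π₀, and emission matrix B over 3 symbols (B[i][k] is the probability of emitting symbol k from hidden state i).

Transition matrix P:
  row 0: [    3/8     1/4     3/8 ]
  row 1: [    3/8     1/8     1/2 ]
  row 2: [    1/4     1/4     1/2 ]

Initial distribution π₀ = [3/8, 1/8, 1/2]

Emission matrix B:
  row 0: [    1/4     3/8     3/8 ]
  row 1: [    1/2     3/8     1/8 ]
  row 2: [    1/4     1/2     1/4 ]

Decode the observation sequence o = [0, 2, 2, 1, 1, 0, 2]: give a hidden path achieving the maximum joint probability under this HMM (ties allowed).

t=0: δ = [9.375e-02, 6.250e-02, 1.250e-01]  (obs o_0=0)
t=1: δ = [1.318e-02, 3.906e-03, 1.562e-02]  ψ = [0, 2, 2]  (obs o_1=2)
t=2: δ = [1.854e-03, 4.883e-04, 1.953e-03]  ψ = [0, 2, 2]  (obs o_2=2)
t=3: δ = [2.607e-04, 1.831e-04, 4.883e-04]  ψ = [0, 2, 2]  (obs o_3=1)
t=4: δ = [4.578e-05, 4.578e-05, 1.221e-04]  ψ = [2, 2, 2]  (obs o_4=1)
t=5: δ = [7.629e-06, 1.526e-05, 1.526e-05]  ψ = [2, 2, 2]  (obs o_5=0)
t=6: δ = [2.146e-06, 4.768e-07, 1.907e-06]  ψ = [1, 2, 1]  (obs o_6=2)
backtrack: best end state = 0; path = [2, 2, 2, 2, 2, 1, 0]

path = [2, 2, 2, 2, 2, 1, 0]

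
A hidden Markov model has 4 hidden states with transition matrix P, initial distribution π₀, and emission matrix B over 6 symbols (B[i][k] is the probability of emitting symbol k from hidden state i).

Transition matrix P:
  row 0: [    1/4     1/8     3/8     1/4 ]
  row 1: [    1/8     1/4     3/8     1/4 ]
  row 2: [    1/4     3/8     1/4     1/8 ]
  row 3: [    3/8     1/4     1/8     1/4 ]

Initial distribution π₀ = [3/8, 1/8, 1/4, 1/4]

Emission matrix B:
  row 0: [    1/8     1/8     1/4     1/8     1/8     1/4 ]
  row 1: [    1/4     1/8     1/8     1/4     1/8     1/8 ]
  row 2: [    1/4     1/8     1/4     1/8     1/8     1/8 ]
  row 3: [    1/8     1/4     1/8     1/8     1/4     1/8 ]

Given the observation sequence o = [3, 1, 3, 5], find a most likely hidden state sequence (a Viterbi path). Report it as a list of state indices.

path = [0, 2, 1, 2]

t=0: δ = [4.688e-02, 3.125e-02, 3.125e-02, 3.125e-02]  (obs o_0=3)
t=1: δ = [1.465e-03, 1.465e-03, 2.197e-03, 2.930e-03]  ψ = [0, 2, 0, 0]  (obs o_1=1)
t=2: δ = [1.373e-04, 2.060e-04, 6.866e-05, 9.155e-05]  ψ = [3, 2, 0, 3]  (obs o_2=3)
t=3: δ = [8.583e-06, 6.437e-06, 9.656e-06, 6.437e-06]  ψ = [0, 1, 1, 1]  (obs o_3=5)
backtrack: best end state = 2; path = [0, 2, 1, 2]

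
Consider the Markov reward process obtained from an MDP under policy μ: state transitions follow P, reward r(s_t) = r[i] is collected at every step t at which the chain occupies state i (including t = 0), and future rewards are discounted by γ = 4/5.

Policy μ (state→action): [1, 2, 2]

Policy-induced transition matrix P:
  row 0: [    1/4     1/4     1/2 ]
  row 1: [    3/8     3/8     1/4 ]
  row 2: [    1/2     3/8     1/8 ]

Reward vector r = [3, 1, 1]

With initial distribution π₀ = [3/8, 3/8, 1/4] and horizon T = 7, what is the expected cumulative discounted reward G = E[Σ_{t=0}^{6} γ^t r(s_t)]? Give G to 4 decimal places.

G = 6.8581

t=0: π = [0.3750, 0.3750, 0.2500], E[r] = 1.7500, γ^t·E[r] = 1.750000, running G = 1.750000
t=1: π = [0.3594, 0.3281, 0.3125], E[r] = 1.7188, γ^t·E[r] = 1.375000, running G = 3.125000
t=2: π = [0.3691, 0.3301, 0.3008], E[r] = 1.7383, γ^t·E[r] = 1.112500, running G = 4.237500
t=3: π = [0.3665, 0.3289, 0.3047], E[r] = 1.7329, γ^t·E[r] = 0.887250, running G = 5.124750
t=4: π = [0.3673, 0.3292, 0.3035], E[r] = 1.7346, γ^t·E[r] = 0.710475, running G = 5.835225
t=5: π = [0.3670, 0.3291, 0.3039], E[r] = 1.7341, γ^t·E[r] = 0.568218, running G = 6.403443
t=6: π = [0.3671, 0.3291, 0.3038], E[r] = 1.7342, γ^t·E[r] = 0.454613, running G = 6.858056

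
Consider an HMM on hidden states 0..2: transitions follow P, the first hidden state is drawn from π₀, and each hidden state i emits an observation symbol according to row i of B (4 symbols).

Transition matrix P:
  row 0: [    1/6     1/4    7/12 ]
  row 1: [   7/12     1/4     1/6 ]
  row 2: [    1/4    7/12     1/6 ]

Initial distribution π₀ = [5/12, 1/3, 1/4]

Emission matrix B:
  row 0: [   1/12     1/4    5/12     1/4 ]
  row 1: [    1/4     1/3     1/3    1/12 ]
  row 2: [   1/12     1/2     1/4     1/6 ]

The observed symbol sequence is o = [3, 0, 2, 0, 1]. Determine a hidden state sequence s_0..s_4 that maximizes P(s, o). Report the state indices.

t=0: δ = [1.042e-01, 2.778e-02, 4.167e-02]  (obs o_0=3)
t=1: δ = [1.447e-03, 6.510e-03, 5.064e-03]  ψ = [0, 0, 0]  (obs o_1=0)
t=2: δ = [1.582e-03, 9.846e-04, 2.713e-04]  ψ = [1, 2, 1]  (obs o_2=2)
t=3: δ = [4.786e-05, 9.890e-05, 7.692e-05]  ψ = [1, 0, 0]  (obs o_3=0)
t=4: δ = [1.442e-05, 1.496e-05, 1.396e-05]  ψ = [1, 2, 0]  (obs o_4=1)
backtrack: best end state = 1; path = [0, 1, 0, 2, 1]

path = [0, 1, 0, 2, 1]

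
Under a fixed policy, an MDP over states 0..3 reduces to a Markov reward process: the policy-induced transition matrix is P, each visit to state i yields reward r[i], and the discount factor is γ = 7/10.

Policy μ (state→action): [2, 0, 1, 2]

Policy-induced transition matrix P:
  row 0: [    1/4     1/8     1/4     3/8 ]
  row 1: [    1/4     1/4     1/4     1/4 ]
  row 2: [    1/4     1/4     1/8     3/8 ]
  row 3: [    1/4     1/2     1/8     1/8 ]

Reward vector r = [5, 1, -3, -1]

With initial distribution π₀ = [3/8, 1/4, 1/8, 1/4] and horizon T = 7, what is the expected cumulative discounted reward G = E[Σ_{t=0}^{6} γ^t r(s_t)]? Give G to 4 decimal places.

G = 2.8785

t=0: π = [0.3750, 0.2500, 0.1250, 0.2500], E[r] = 1.5000, γ^t·E[r] = 1.500000, running G = 1.500000
t=1: π = [0.2500, 0.2656, 0.2031, 0.2813], E[r] = 0.6250, γ^t·E[r] = 0.437500, running G = 1.937500
t=2: π = [0.2500, 0.2891, 0.1895, 0.2715], E[r] = 0.6992, γ^t·E[r] = 0.342617, running G = 2.280117
t=3: π = [0.2500, 0.2866, 0.1924, 0.2710], E[r] = 0.6885, γ^t·E[r] = 0.236147, running G = 2.516265
t=4: π = [0.2500, 0.2865, 0.1921, 0.2714], E[r] = 0.6888, γ^t·E[r] = 0.165391, running G = 2.681656
t=5: π = [0.2500, 0.2866, 0.1921, 0.2713], E[r] = 0.6891, γ^t·E[r] = 0.115815, running G = 2.797471
t=6: π = [0.2500, 0.2866, 0.1921, 0.2713], E[r] = 0.6890, γ^t·E[r] = 0.081062, running G = 2.878532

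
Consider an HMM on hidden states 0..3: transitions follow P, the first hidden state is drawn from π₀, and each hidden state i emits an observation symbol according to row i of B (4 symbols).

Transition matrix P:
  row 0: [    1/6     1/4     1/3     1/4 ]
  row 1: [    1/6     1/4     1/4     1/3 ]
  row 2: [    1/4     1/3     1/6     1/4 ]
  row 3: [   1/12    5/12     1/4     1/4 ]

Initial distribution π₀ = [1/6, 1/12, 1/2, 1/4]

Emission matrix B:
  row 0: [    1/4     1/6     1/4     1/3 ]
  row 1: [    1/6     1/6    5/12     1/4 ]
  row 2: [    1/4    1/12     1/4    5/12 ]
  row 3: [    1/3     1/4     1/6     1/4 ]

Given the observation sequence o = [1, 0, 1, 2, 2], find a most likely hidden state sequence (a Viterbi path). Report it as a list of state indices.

path = [3, 1, 3, 1, 1]

t=0: δ = [2.778e-02, 1.389e-02, 4.167e-02, 6.250e-02]  (obs o_0=1)
t=1: δ = [2.604e-03, 4.340e-03, 3.906e-03, 5.208e-03]  ψ = [2, 3, 3, 3]  (obs o_1=0)
t=2: δ = [1.628e-04, 3.617e-04, 1.085e-04, 3.617e-04]  ψ = [2, 3, 3, 1]  (obs o_2=1)
t=3: δ = [1.507e-05, 6.279e-05, 2.261e-05, 2.009e-05]  ψ = [1, 3, 1, 1]  (obs o_3=2)
t=4: δ = [2.616e-06, 6.541e-06, 3.925e-06, 3.489e-06]  ψ = [1, 1, 1, 1]  (obs o_4=2)
backtrack: best end state = 1; path = [3, 1, 3, 1, 1]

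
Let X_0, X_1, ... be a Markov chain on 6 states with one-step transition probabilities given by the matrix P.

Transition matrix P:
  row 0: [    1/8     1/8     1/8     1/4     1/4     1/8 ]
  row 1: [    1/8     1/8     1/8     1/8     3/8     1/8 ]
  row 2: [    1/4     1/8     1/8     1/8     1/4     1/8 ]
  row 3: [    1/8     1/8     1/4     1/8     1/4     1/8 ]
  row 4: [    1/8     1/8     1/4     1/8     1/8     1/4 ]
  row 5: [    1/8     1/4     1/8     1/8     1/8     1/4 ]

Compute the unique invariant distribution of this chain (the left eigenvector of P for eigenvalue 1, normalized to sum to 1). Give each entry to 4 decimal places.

Balance equations π_j = Σ_i π_i·P[i][j]:
  π_0 = 1/8·π_0 + 1/8·π_1 + 1/4·π_2 + 1/8·π_3 + 1/8·π_4 + 1/8·π_5
  π_1 = 1/8·π_0 + 1/8·π_1 + 1/8·π_2 + 1/8·π_3 + 1/8·π_4 + 1/4·π_5
  π_2 = 1/8·π_0 + 1/8·π_1 + 1/8·π_2 + 1/4·π_3 + 1/4·π_4 + 1/8·π_5
  π_3 = 1/4·π_0 + 1/8·π_1 + 1/8·π_2 + 1/8·π_3 + 1/8·π_4 + 1/8·π_5
  π_4 = 1/4·π_0 + 3/8·π_1 + 1/4·π_2 + 1/4·π_3 + 1/8·π_4 + 1/8·π_5
  normalize: π_0 + π_1 + π_2 + π_3 + π_4 + π_5 = 1
Solving the linear system gives exactly π = [5457/37303, 75/511, 6353/37303, 5345/37303, 16/73, 89/511].

π = [0.1463, 0.1468, 0.1703, 0.1433, 0.2192, 0.1742]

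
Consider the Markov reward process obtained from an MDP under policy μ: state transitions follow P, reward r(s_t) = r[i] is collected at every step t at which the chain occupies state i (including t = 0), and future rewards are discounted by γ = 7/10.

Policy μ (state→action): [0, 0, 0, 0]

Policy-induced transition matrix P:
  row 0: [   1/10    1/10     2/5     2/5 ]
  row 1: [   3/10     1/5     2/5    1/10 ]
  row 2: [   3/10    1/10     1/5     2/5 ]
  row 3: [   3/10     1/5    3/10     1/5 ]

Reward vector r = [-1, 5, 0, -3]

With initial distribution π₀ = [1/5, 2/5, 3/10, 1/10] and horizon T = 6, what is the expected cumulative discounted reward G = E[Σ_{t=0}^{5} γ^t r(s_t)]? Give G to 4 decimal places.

t=0: π = [0.2000, 0.4000, 0.3000, 0.1000], E[r] = 1.5000, γ^t·E[r] = 1.500000, running G = 1.500000
t=1: π = [0.2600, 0.1500, 0.3300, 0.2600], E[r] = -0.2900, γ^t·E[r] = -0.203000, running G = 1.297000
t=2: π = [0.2480, 0.1410, 0.3080, 0.3030], E[r] = -0.4520, γ^t·E[r] = -0.221480, running G = 1.075520
t=3: π = [0.2504, 0.1444, 0.3081, 0.2971], E[r] = -0.4197, γ^t·E[r] = -0.143957, running G = 0.931563
t=4: π = [0.2499, 0.1442, 0.3087, 0.2973], E[r] = -0.4210, γ^t·E[r] = -0.101070, running G = 0.830493
t=5: π = [0.2500, 0.1441, 0.3085, 0.2973], E[r] = -0.4212, γ^t·E[r] = -0.070794, running G = 0.759698

G = 0.7597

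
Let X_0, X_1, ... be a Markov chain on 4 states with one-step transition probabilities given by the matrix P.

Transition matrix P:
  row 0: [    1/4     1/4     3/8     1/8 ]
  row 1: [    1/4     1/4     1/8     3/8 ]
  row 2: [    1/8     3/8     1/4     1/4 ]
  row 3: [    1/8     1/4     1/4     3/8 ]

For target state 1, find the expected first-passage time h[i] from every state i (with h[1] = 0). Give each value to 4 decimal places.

h = [3.4646, 0.0000, 3.0866, 3.5276]

First-step conditioning: h[1] = 0; for i ≠ 1, h[i] = 1 + Σ_k P[i][k]·h[k].
  h[0] = 1 + 1/4·h[0] + 3/8·h[2] + 1/8·h[3]
  h[2] = 1 + 1/8·h[0] + 1/4·h[2] + 1/4·h[3]
  h[3] = 1 + 1/8·h[0] + 1/4·h[2] + 3/8·h[3]
Solving the 3×3 linear system over states ≠ 1 gives exactly h = [440/127, 0, 392/127, 448/127] (h[1] = 0 is the target).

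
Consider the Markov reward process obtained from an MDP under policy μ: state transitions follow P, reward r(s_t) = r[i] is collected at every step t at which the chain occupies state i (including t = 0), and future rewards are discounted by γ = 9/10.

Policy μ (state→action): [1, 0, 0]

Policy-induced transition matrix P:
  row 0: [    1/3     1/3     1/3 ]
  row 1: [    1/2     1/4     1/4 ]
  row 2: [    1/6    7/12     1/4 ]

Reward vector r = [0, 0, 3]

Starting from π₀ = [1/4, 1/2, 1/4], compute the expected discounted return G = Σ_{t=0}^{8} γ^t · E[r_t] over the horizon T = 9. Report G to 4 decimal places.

G = 5.0241

t=0: π = [0.2500, 0.5000, 0.2500], E[r] = 0.7500, γ^t·E[r] = 0.750000, running G = 0.750000
t=1: π = [0.3750, 0.3542, 0.2708], E[r] = 0.8125, γ^t·E[r] = 0.731250, running G = 1.481250
t=2: π = [0.3472, 0.3715, 0.2813], E[r] = 0.8438, γ^t·E[r] = 0.683438, running G = 2.164688
t=3: π = [0.3484, 0.3727, 0.2789], E[r] = 0.8368, γ^t·E[r] = 0.610031, running G = 2.774719
t=4: π = [0.3490, 0.3720, 0.2790], E[r] = 0.8371, γ^t·E[r] = 0.549218, running G = 3.323937
t=5: π = [0.3488, 0.3721, 0.2791], E[r] = 0.8372, γ^t·E[r] = 0.494382, running G = 3.818318
t=6: π = [0.3488, 0.3721, 0.2791], E[r] = 0.8372, γ^t·E[r] = 0.444926, running G = 4.263245
t=7: π = [0.3488, 0.3721, 0.2791], E[r] = 0.8372, γ^t·E[r] = 0.400434, running G = 4.663679
t=8: π = [0.3488, 0.3721, 0.2791], E[r] = 0.8372, γ^t·E[r] = 0.360391, running G = 5.024070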